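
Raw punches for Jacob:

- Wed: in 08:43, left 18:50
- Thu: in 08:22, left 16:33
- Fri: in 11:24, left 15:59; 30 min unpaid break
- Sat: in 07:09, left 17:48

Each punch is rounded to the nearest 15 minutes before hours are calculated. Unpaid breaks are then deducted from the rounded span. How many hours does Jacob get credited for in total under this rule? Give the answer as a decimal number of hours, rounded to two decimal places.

32.75 hours

Wed: in 08:43→08:45, out 18:50→18:45; 10 h 0 min
Thu: in 08:22→08:15, out 16:33→16:30; 8 h 15 min
Fri: in 11:24→11:30, out 15:59→16:00; 4 h 30 min − 30 min = 4 h 0 min
Sat: in 07:09→07:15, out 17:48→17:45; 10 h 30 min
Total credited: 32 h 45 min.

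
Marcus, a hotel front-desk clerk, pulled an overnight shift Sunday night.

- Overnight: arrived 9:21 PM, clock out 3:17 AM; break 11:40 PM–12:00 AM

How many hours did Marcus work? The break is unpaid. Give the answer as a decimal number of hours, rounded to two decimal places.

Overnight: 9:21 PM → midnight = 2 h 39 min; midnight → 3:17 AM = 3 h 17 min; span 5 h 56 min; less 20 min break → 5 h 36 min

5.60 hours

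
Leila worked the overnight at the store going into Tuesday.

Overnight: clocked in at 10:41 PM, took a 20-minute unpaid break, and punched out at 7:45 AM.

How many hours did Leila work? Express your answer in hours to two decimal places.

Overnight: 10:41 PM → midnight = 1 h 19 min; midnight → 7:45 AM = 7 h 45 min; span 9 h 4 min; less 20 min break → 8 h 44 min

8.73 hours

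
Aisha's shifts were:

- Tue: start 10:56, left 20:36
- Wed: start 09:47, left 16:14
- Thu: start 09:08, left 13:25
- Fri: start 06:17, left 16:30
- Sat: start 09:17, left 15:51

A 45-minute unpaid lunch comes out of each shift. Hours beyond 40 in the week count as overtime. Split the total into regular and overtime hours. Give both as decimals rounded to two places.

Tue: 10:56–20:36 = 9 h 40 min; less 45 min break → 8 h 55 min
Wed: 09:47–16:14 = 6 h 27 min; less 45 min break → 5 h 42 min
Thu: 09:08–13:25 = 4 h 17 min; less 45 min break → 3 h 32 min
Fri: 06:17–16:30 = 10 h 13 min; less 45 min break → 9 h 28 min
Sat: 09:17–15:51 = 6 h 34 min; less 45 min break → 5 h 49 min
Total worked: 33 h 26 min = 33.43 h.
Threshold 40 h → overtime 0 h 0 min, regular 33 h 26 min.

Regular 33.43 hours, overtime 0.00 hours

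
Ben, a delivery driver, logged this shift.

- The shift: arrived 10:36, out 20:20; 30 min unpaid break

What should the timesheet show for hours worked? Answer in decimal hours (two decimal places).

The shift: 10:36–20:20 = 9 h 44 min; less 30 min break → 9 h 14 min

9.23 hours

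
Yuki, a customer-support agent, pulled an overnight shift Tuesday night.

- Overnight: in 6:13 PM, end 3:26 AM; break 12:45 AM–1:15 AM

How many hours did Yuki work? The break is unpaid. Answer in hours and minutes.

Overnight: 6:13 PM → midnight = 5 h 47 min; midnight → 3:26 AM = 3 h 26 min; span 9 h 13 min; less 30 min break → 8 h 43 min

8 h 43 min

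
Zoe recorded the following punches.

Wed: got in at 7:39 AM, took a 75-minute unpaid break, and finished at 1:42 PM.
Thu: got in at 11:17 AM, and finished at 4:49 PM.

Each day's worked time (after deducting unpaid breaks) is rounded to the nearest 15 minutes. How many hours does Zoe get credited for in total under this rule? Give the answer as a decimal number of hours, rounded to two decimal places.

10.25 hours

Wed: 7:39 AM–1:42 PM = 6 h 3 min − 75 min = 4 h 48 min → rounds to 4 h 45 min
Thu: 11:17 AM–4:49 PM = 5 h 32 min → rounds to 5 h 30 min
Total credited: 10 h 15 min.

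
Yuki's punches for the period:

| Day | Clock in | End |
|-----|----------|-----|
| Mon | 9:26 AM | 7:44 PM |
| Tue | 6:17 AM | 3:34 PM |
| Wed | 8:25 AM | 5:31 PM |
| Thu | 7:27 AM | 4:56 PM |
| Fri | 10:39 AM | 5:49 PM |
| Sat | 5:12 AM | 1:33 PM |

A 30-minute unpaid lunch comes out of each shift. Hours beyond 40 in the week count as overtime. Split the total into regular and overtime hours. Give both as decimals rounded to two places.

Regular 40.00 hours, overtime 10.68 hours

Mon: 9:26 AM–7:44 PM = 10 h 18 min; less 30 min break → 9 h 48 min
Tue: 6:17 AM–3:34 PM = 9 h 17 min; less 30 min break → 8 h 47 min
Wed: 8:25 AM–5:31 PM = 9 h 6 min; less 30 min break → 8 h 36 min
Thu: 7:27 AM–4:56 PM = 9 h 29 min; less 30 min break → 8 h 59 min
Fri: 10:39 AM–5:49 PM = 7 h 10 min; less 30 min break → 6 h 40 min
Sat: 5:12 AM–1:33 PM = 8 h 21 min; less 30 min break → 7 h 51 min
Total worked: 50 h 41 min = 50.68 h.
Threshold 40 h → overtime 10 h 41 min, regular 40 h 0 min.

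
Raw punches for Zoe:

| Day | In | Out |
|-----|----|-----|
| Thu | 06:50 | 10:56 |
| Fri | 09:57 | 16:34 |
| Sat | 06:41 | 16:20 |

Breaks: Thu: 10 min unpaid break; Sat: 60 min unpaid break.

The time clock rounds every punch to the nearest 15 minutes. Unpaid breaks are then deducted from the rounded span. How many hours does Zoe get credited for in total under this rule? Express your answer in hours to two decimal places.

19.08 hours

Thu: in 06:50→06:45, out 10:56→11:00; 4 h 15 min − 10 min = 4 h 5 min
Fri: in 09:57→10:00, out 16:34→16:30; 6 h 30 min
Sat: in 06:41→06:45, out 16:20→16:15; 9 h 30 min − 60 min = 8 h 30 min
Total credited: 19 h 5 min.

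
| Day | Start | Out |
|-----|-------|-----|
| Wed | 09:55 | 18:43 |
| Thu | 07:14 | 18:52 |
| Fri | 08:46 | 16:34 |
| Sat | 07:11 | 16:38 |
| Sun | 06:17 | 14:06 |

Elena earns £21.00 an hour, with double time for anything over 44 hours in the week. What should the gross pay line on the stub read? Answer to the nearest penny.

Wed: 09:55–18:43 = 8 h 48 min
Thu: 07:14–18:52 = 11 h 38 min
Fri: 08:46–16:34 = 7 h 48 min
Sat: 07:11–16:38 = 9 h 27 min
Sun: 06:17–14:06 = 7 h 49 min
Total worked: 45 h 30 min = 2730 min.
Regular 44 h 0 min = 2640 min at £21.00/h; overtime 1 h 30 min = 90 min at £42.00/h.
Pay = (2640 × £21.00 + 90 × £42.00) ÷ 60 = £987.00.

£987.00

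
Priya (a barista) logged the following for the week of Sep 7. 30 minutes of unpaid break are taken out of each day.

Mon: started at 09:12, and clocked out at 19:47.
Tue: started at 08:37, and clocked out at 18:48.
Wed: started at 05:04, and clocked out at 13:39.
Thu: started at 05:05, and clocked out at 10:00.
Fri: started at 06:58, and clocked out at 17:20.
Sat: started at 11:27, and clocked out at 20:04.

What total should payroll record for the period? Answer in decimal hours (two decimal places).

Mon: 09:12–19:47 = 10 h 35 min; less 30 min break → 10 h 5 min
Tue: 08:37–18:48 = 10 h 11 min; less 30 min break → 9 h 41 min
Wed: 05:04–13:39 = 8 h 35 min; less 30 min break → 8 h 5 min
Thu: 05:05–10:00 = 4 h 55 min; less 30 min break → 4 h 25 min
Fri: 06:58–17:20 = 10 h 22 min; less 30 min break → 9 h 52 min
Sat: 11:27–20:04 = 8 h 37 min; less 30 min break → 8 h 7 min
Total: 10 h 5 min + 9 h 41 min + 8 h 5 min + 4 h 25 min + 9 h 52 min + 8 h 7 min = 50 h 15 min.

50.25 hours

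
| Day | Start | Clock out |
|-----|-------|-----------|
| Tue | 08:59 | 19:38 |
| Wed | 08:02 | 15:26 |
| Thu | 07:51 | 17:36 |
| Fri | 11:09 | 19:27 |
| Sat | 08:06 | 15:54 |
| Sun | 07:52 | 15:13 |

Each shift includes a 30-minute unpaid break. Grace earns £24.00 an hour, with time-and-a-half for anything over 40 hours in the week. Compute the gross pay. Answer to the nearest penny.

Tue: 08:59–19:38 = 10 h 39 min; less 30 min break → 10 h 9 min
Wed: 08:02–15:26 = 7 h 24 min; less 30 min break → 6 h 54 min
Thu: 07:51–17:36 = 9 h 45 min; less 30 min break → 9 h 15 min
Fri: 11:09–19:27 = 8 h 18 min; less 30 min break → 7 h 48 min
Sat: 08:06–15:54 = 7 h 48 min; less 30 min break → 7 h 18 min
Sun: 07:52–15:13 = 7 h 21 min; less 30 min break → 6 h 51 min
Total worked: 48 h 15 min = 2895 min.
Regular 40 h 0 min = 2400 min at £24.00/h; overtime 8 h 15 min = 495 min at £36.00/h.
Pay = (2400 × £24.00 + 495 × £36.00) ÷ 60 = £1257.00.

£1257.00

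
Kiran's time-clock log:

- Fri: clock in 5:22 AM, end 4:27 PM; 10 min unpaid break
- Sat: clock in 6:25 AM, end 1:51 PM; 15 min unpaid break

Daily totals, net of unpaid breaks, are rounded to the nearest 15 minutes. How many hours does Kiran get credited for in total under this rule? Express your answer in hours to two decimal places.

Fri: 5:22 AM–4:27 PM = 11 h 5 min − 10 min = 10 h 55 min → rounds to 11 h 0 min
Sat: 6:25 AM–1:51 PM = 7 h 26 min − 15 min = 7 h 11 min → rounds to 7 h 15 min
Total credited: 18 h 15 min.

18.25 hours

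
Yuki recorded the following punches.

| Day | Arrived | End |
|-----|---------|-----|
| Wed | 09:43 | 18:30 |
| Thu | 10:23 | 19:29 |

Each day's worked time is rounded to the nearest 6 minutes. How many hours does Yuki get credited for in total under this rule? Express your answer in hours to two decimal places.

17.90 hours

Wed: 09:43–18:30 = 8 h 47 min → rounds to 8 h 48 min
Thu: 10:23–19:29 = 9 h 6 min → rounds to 9 h 6 min
Total credited: 17 h 54 min.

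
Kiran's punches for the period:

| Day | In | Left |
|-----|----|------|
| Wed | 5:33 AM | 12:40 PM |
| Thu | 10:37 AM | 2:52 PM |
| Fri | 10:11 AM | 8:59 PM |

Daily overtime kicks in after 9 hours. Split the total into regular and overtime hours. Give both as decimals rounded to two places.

Regular 20.37 hours, overtime 1.80 hours

Wed: 5:33 AM–12:40 PM = 7 h 7 min
Thu: 10:37 AM–2:52 PM = 4 h 15 min
Fri: 10:11 AM–8:59 PM = 10 h 48 min
Wed reg 7 h 7 min / OT 0 h 0 min; Thu reg 4 h 15 min / OT 0 h 0 min; Fri reg 9 h 0 min / OT 1 h 48 min.
Totals: regular 20 h 22 min, overtime 1 h 48 min.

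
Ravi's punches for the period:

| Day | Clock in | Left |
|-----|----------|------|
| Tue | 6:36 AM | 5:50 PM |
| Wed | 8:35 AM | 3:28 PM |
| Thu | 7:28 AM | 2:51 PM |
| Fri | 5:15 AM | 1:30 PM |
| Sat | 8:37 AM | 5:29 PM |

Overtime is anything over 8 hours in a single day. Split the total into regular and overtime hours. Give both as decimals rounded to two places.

Regular 38.27 hours, overtime 4.35 hours

Tue: 6:36 AM–5:50 PM = 11 h 14 min
Wed: 8:35 AM–3:28 PM = 6 h 53 min
Thu: 7:28 AM–2:51 PM = 7 h 23 min
Fri: 5:15 AM–1:30 PM = 8 h 15 min
Sat: 8:37 AM–5:29 PM = 8 h 52 min
Tue reg 8 h 0 min / OT 3 h 14 min; Wed reg 6 h 53 min / OT 0 h 0 min; Thu reg 7 h 23 min / OT 0 h 0 min; Fri reg 8 h 0 min / OT 0 h 15 min; Sat reg 8 h 0 min / OT 0 h 52 min.
Totals: regular 38 h 16 min, overtime 4 h 21 min.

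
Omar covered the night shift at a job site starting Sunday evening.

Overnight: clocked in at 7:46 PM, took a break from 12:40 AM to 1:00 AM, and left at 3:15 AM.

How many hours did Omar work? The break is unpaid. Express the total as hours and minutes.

7 h 9 min

Overnight: 7:46 PM → midnight = 4 h 14 min; midnight → 3:15 AM = 3 h 15 min; span 7 h 29 min; less 20 min break → 7 h 9 min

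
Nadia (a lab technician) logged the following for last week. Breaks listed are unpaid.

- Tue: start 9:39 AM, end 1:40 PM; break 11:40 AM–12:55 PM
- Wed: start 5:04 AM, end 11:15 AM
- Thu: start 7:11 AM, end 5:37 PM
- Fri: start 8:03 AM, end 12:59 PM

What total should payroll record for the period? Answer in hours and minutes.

Tue: 9:39 AM–1:40 PM = 4 h 1 min; less 75 min break → 2 h 46 min
Wed: 5:04 AM–11:15 AM = 6 h 11 min
Thu: 7:11 AM–5:37 PM = 10 h 26 min
Fri: 8:03 AM–12:59 PM = 4 h 56 min
Total: 2 h 46 min + 6 h 11 min + 10 h 26 min + 4 h 56 min = 24 h 19 min.

24 h 19 min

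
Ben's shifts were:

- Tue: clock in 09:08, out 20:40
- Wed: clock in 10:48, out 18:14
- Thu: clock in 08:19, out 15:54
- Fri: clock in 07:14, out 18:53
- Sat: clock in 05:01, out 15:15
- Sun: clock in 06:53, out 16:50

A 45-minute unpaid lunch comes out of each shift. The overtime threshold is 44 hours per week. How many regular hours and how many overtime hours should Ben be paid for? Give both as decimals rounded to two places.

Tue: 09:08–20:40 = 11 h 32 min; less 45 min break → 10 h 47 min
Wed: 10:48–18:14 = 7 h 26 min; less 45 min break → 6 h 41 min
Thu: 08:19–15:54 = 7 h 35 min; less 45 min break → 6 h 50 min
Fri: 07:14–18:53 = 11 h 39 min; less 45 min break → 10 h 54 min
Sat: 05:01–15:15 = 10 h 14 min; less 45 min break → 9 h 29 min
Sun: 06:53–16:50 = 9 h 57 min; less 45 min break → 9 h 12 min
Total worked: 53 h 53 min = 53.88 h.
Threshold 44 h → overtime 9 h 53 min, regular 44 h 0 min.

Regular 44.00 hours, overtime 9.88 hours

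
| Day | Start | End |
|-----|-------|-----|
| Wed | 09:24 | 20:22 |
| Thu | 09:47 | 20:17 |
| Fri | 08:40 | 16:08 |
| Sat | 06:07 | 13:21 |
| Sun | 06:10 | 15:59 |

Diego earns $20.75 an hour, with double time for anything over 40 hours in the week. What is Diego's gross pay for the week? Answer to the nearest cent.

$1078.31

Wed: 09:24–20:22 = 10 h 58 min
Thu: 09:47–20:17 = 10 h 30 min
Fri: 08:40–16:08 = 7 h 28 min
Sat: 06:07–13:21 = 7 h 14 min
Sun: 06:10–15:59 = 9 h 49 min
Total worked: 45 h 59 min = 2759 min.
Regular 40 h 0 min = 2400 min at $20.75/h; overtime 5 h 59 min = 359 min at $41.50/h.
Pay = (2400 × $20.75 + 359 × $41.50) ÷ 60 = $1078.31.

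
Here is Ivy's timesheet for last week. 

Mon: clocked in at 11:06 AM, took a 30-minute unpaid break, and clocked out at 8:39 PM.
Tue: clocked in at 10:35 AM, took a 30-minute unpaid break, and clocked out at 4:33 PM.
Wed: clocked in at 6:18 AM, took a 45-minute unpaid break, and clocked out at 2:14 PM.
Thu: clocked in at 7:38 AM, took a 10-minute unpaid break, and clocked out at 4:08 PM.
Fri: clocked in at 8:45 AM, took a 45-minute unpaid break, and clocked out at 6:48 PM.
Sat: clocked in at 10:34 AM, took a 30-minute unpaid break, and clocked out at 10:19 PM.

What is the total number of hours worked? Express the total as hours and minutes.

Mon: 11:06 AM–8:39 PM = 9 h 33 min; less 30 min break → 9 h 3 min
Tue: 10:35 AM–4:33 PM = 5 h 58 min; less 30 min break → 5 h 28 min
Wed: 6:18 AM–2:14 PM = 7 h 56 min; less 45 min break → 7 h 11 min
Thu: 7:38 AM–4:08 PM = 8 h 30 min; less 10 min break → 8 h 20 min
Fri: 8:45 AM–6:48 PM = 10 h 3 min; less 45 min break → 9 h 18 min
Sat: 10:34 AM–10:19 PM = 11 h 45 min; less 30 min break → 11 h 15 min
Total: 9 h 3 min + 5 h 28 min + 7 h 11 min + 8 h 20 min + 9 h 18 min + 11 h 15 min = 50 h 35 min.

50 h 35 min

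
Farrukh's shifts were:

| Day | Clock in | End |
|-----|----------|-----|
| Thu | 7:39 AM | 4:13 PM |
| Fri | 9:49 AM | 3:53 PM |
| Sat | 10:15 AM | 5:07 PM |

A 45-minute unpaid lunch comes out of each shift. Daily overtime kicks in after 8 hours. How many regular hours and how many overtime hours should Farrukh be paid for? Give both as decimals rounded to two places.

Thu: 7:39 AM–4:13 PM = 8 h 34 min; less 45 min break → 7 h 49 min
Fri: 9:49 AM–3:53 PM = 6 h 4 min; less 45 min break → 5 h 19 min
Sat: 10:15 AM–5:07 PM = 6 h 52 min; less 45 min break → 6 h 7 min
Thu reg 7 h 49 min / OT 0 h 0 min; Fri reg 5 h 19 min / OT 0 h 0 min; Sat reg 6 h 7 min / OT 0 h 0 min.
Totals: regular 19 h 15 min, overtime 0 h 0 min.

Regular 19.25 hours, overtime 0.00 hours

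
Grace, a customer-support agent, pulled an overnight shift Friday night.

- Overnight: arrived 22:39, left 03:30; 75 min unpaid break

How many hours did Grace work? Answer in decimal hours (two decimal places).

3.60 hours

Overnight: 22:39 → midnight = 1 h 21 min; midnight → 03:30 = 3 h 30 min; span 4 h 51 min; less 75 min break → 3 h 36 min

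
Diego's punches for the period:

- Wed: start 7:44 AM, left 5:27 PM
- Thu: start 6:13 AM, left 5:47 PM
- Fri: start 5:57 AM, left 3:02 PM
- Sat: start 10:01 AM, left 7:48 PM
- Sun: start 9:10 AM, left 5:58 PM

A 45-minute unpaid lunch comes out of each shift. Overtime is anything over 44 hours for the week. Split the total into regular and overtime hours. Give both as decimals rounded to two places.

Regular 44.00 hours, overtime 1.20 hours

Wed: 7:44 AM–5:27 PM = 9 h 43 min; less 45 min break → 8 h 58 min
Thu: 6:13 AM–5:47 PM = 11 h 34 min; less 45 min break → 10 h 49 min
Fri: 5:57 AM–3:02 PM = 9 h 5 min; less 45 min break → 8 h 20 min
Sat: 10:01 AM–7:48 PM = 9 h 47 min; less 45 min break → 9 h 2 min
Sun: 9:10 AM–5:58 PM = 8 h 48 min; less 45 min break → 8 h 3 min
Total worked: 45 h 12 min = 45.20 h.
Threshold 44 h → overtime 1 h 12 min, regular 44 h 0 min.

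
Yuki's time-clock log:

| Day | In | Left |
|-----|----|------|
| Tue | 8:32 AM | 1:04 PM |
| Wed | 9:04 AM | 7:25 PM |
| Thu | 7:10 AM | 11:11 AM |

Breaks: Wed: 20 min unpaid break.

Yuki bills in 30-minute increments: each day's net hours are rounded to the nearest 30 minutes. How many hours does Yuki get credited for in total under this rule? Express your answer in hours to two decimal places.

Tue: 8:32 AM–1:04 PM = 4 h 32 min → rounds to 4 h 30 min
Wed: 9:04 AM–7:25 PM = 10 h 21 min − 20 min = 10 h 1 min → rounds to 10 h 0 min
Thu: 7:10 AM–11:11 AM = 4 h 1 min → rounds to 4 h 0 min
Total credited: 18 h 30 min.

18.50 hours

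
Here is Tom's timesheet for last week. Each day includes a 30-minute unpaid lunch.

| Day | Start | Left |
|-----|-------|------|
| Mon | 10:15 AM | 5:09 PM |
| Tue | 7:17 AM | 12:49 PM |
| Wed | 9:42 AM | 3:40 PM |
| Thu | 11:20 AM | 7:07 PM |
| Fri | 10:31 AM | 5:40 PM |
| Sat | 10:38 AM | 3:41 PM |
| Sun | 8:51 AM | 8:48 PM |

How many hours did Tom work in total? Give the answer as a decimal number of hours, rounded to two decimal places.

46.83 hours

Mon: 10:15 AM–5:09 PM = 6 h 54 min; less 30 min break → 6 h 24 min
Tue: 7:17 AM–12:49 PM = 5 h 32 min; less 30 min break → 5 h 2 min
Wed: 9:42 AM–3:40 PM = 5 h 58 min; less 30 min break → 5 h 28 min
Thu: 11:20 AM–7:07 PM = 7 h 47 min; less 30 min break → 7 h 17 min
Fri: 10:31 AM–5:40 PM = 7 h 9 min; less 30 min break → 6 h 39 min
Sat: 10:38 AM–3:41 PM = 5 h 3 min; less 30 min break → 4 h 33 min
Sun: 8:51 AM–8:48 PM = 11 h 57 min; less 30 min break → 11 h 27 min
Total: 6 h 24 min + 5 h 2 min + 5 h 28 min + 7 h 17 min + 6 h 39 min + 4 h 33 min + 11 h 27 min = 46 h 50 min.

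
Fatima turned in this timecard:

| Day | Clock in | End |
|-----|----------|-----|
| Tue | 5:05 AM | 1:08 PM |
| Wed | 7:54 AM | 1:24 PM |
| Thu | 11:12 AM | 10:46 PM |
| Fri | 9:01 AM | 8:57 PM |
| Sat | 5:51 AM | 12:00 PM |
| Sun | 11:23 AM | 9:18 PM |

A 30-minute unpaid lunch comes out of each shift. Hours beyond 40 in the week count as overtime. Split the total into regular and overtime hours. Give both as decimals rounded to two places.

Regular 40.00 hours, overtime 10.12 hours

Tue: 5:05 AM–1:08 PM = 8 h 3 min; less 30 min break → 7 h 33 min
Wed: 7:54 AM–1:24 PM = 5 h 30 min; less 30 min break → 5 h 0 min
Thu: 11:12 AM–10:46 PM = 11 h 34 min; less 30 min break → 11 h 4 min
Fri: 9:01 AM–8:57 PM = 11 h 56 min; less 30 min break → 11 h 26 min
Sat: 5:51 AM–12:00 PM = 6 h 9 min; less 30 min break → 5 h 39 min
Sun: 11:23 AM–9:18 PM = 9 h 55 min; less 30 min break → 9 h 25 min
Total worked: 50 h 7 min = 50.12 h.
Threshold 40 h → overtime 10 h 7 min, regular 40 h 0 min.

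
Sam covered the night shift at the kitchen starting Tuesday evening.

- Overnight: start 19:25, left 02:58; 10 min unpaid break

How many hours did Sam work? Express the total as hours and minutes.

Overnight: 19:25 → midnight = 4 h 35 min; midnight → 02:58 = 2 h 58 min; span 7 h 33 min; less 10 min break → 7 h 23 min

7 h 23 min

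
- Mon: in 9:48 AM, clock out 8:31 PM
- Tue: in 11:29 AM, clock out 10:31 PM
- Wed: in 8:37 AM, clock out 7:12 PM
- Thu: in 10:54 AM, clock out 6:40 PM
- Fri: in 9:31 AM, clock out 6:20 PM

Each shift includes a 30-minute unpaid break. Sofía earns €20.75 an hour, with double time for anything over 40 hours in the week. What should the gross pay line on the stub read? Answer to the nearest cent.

Mon: 9:48 AM–8:31 PM = 10 h 43 min; less 30 min break → 10 h 13 min
Tue: 11:29 AM–10:31 PM = 11 h 2 min; less 30 min break → 10 h 32 min
Wed: 8:37 AM–7:12 PM = 10 h 35 min; less 30 min break → 10 h 5 min
Thu: 10:54 AM–6:40 PM = 7 h 46 min; less 30 min break → 7 h 16 min
Fri: 9:31 AM–6:20 PM = 8 h 49 min; less 30 min break → 8 h 19 min
Total worked: 46 h 25 min = 2785 min.
Regular 40 h 0 min = 2400 min at €20.75/h; overtime 6 h 25 min = 385 min at €41.50/h.
Pay = (2400 × €20.75 + 385 × €41.50) ÷ 60 = €1096.29.

€1096.29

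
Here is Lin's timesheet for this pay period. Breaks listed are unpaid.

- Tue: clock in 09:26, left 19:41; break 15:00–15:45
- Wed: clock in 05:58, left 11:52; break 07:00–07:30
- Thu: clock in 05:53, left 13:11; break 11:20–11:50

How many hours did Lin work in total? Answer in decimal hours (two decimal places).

Tue: 09:26–19:41 = 10 h 15 min; less 45 min break → 9 h 30 min
Wed: 05:58–11:52 = 5 h 54 min; less 30 min break → 5 h 24 min
Thu: 05:53–13:11 = 7 h 18 min; less 30 min break → 6 h 48 min
Total: 9 h 30 min + 5 h 24 min + 6 h 48 min = 21 h 42 min.

21.70 hours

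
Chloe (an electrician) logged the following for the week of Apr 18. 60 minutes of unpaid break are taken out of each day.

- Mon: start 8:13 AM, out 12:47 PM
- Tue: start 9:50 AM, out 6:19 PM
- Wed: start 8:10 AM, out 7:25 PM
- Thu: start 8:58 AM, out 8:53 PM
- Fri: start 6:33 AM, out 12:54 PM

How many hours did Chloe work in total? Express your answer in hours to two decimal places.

37.57 hours

Mon: 8:13 AM–12:47 PM = 4 h 34 min; less 60 min break → 3 h 34 min
Tue: 9:50 AM–6:19 PM = 8 h 29 min; less 60 min break → 7 h 29 min
Wed: 8:10 AM–7:25 PM = 11 h 15 min; less 60 min break → 10 h 15 min
Thu: 8:58 AM–8:53 PM = 11 h 55 min; less 60 min break → 10 h 55 min
Fri: 6:33 AM–12:54 PM = 6 h 21 min; less 60 min break → 5 h 21 min
Total: 3 h 34 min + 7 h 29 min + 10 h 15 min + 10 h 55 min + 5 h 21 min = 37 h 34 min.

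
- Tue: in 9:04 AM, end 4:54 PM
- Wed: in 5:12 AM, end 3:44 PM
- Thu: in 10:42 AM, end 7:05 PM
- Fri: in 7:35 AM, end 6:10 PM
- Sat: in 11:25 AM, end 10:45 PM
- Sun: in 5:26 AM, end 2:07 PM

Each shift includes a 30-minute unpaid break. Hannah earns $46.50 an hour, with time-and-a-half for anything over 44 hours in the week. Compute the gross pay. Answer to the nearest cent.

$2767.91

Tue: 9:04 AM–4:54 PM = 7 h 50 min; less 30 min break → 7 h 20 min
Wed: 5:12 AM–3:44 PM = 10 h 32 min; less 30 min break → 10 h 2 min
Thu: 10:42 AM–7:05 PM = 8 h 23 min; less 30 min break → 7 h 53 min
Fri: 7:35 AM–6:10 PM = 10 h 35 min; less 30 min break → 10 h 5 min
Sat: 11:25 AM–10:45 PM = 11 h 20 min; less 30 min break → 10 h 50 min
Sun: 5:26 AM–2:07 PM = 8 h 41 min; less 30 min break → 8 h 11 min
Total worked: 54 h 21 min = 3261 min.
Regular 44 h 0 min = 2640 min at $46.50/h; overtime 10 h 21 min = 621 min at $69.75/h.
Pay = (2640 × $46.50 + 621 × $69.75) ÷ 60 = $2767.91.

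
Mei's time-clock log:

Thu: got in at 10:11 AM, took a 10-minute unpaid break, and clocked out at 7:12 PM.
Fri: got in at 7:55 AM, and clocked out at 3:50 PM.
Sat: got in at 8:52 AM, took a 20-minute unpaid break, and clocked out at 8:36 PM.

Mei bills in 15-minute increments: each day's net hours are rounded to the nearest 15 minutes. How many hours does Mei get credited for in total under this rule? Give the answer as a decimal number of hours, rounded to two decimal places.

Thu: 10:11 AM–7:12 PM = 9 h 1 min − 10 min = 8 h 51 min → rounds to 8 h 45 min
Fri: 7:55 AM–3:50 PM = 7 h 55 min → rounds to 8 h 0 min
Sat: 8:52 AM–8:36 PM = 11 h 44 min − 20 min = 11 h 24 min → rounds to 11 h 30 min
Total credited: 28 h 15 min.

28.25 hours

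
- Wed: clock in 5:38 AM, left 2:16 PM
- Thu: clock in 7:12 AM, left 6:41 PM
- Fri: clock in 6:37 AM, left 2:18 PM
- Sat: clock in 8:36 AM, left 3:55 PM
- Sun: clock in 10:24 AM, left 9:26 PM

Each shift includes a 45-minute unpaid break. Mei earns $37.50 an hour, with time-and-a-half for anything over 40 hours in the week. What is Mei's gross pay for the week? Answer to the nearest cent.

$1635.00

Wed: 5:38 AM–2:16 PM = 8 h 38 min; less 45 min break → 7 h 53 min
Thu: 7:12 AM–6:41 PM = 11 h 29 min; less 45 min break → 10 h 44 min
Fri: 6:37 AM–2:18 PM = 7 h 41 min; less 45 min break → 6 h 56 min
Sat: 8:36 AM–3:55 PM = 7 h 19 min; less 45 min break → 6 h 34 min
Sun: 10:24 AM–9:26 PM = 11 h 2 min; less 45 min break → 10 h 17 min
Total worked: 42 h 24 min = 2544 min.
Regular 40 h 0 min = 2400 min at $37.50/h; overtime 2 h 24 min = 144 min at $56.25/h.
Pay = (2400 × $37.50 + 144 × $56.25) ÷ 60 = $1635.00.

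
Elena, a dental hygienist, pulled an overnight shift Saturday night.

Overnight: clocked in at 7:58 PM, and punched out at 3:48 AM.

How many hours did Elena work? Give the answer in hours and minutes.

7 h 50 min

Overnight: 7:58 PM → midnight = 4 h 2 min; midnight → 3:48 AM = 3 h 48 min; span 7 h 50 min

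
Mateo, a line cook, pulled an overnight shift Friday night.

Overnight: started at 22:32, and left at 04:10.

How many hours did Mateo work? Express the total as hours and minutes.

Overnight: 22:32 → midnight = 1 h 28 min; midnight → 04:10 = 4 h 10 min; span 5 h 38 min

5 h 38 min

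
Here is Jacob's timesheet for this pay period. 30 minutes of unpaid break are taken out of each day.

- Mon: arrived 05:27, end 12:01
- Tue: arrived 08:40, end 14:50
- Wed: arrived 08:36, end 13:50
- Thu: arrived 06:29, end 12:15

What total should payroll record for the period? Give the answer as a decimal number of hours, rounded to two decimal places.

Mon: 05:27–12:01 = 6 h 34 min; less 30 min break → 6 h 4 min
Tue: 08:40–14:50 = 6 h 10 min; less 30 min break → 5 h 40 min
Wed: 08:36–13:50 = 5 h 14 min; less 30 min break → 4 h 44 min
Thu: 06:29–12:15 = 5 h 46 min; less 30 min break → 5 h 16 min
Total: 6 h 4 min + 5 h 40 min + 4 h 44 min + 5 h 16 min = 21 h 44 min.

21.73 hours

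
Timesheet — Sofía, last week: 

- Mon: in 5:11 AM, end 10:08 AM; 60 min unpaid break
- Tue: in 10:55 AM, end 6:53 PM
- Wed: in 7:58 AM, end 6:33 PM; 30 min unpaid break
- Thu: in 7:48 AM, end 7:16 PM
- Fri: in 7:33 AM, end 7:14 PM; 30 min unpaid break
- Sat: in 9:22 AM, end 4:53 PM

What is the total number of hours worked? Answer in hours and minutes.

Mon: 5:11 AM–10:08 AM = 4 h 57 min; less 60 min break → 3 h 57 min
Tue: 10:55 AM–6:53 PM = 7 h 58 min
Wed: 7:58 AM–6:33 PM = 10 h 35 min; less 30 min break → 10 h 5 min
Thu: 7:48 AM–7:16 PM = 11 h 28 min
Fri: 7:33 AM–7:14 PM = 11 h 41 min; less 30 min break → 11 h 11 min
Sat: 9:22 AM–4:53 PM = 7 h 31 min
Total: 3 h 57 min + 7 h 58 min + 10 h 5 min + 11 h 28 min + 11 h 11 min + 7 h 31 min = 52 h 10 min.

52 h 10 min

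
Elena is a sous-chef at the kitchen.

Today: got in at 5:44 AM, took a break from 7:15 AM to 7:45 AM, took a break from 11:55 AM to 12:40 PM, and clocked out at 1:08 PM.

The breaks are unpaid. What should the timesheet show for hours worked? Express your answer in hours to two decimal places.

Today: 5:44 AM–1:08 PM = 7 h 24 min; less 75 min break → 6 h 9 min

6.15 hours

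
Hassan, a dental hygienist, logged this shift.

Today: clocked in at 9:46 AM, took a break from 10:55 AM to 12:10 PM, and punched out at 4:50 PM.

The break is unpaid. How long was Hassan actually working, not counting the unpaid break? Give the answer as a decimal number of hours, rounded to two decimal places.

5.82 hours

Today: 9:46 AM–4:50 PM = 7 h 4 min; less 75 min break → 5 h 49 min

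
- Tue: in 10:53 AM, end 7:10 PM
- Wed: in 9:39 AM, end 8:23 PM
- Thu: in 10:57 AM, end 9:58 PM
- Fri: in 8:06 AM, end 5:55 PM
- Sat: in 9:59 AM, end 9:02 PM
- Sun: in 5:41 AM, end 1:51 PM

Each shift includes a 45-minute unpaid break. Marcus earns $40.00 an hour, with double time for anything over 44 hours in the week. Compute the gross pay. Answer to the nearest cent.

Tue: 10:53 AM–7:10 PM = 8 h 17 min; less 45 min break → 7 h 32 min
Wed: 9:39 AM–8:23 PM = 10 h 44 min; less 45 min break → 9 h 59 min
Thu: 10:57 AM–9:58 PM = 11 h 1 min; less 45 min break → 10 h 16 min
Fri: 8:06 AM–5:55 PM = 9 h 49 min; less 45 min break → 9 h 4 min
Sat: 9:59 AM–9:02 PM = 11 h 3 min; less 45 min break → 10 h 18 min
Sun: 5:41 AM–1:51 PM = 8 h 10 min; less 45 min break → 7 h 25 min
Total worked: 54 h 34 min = 3274 min.
Regular 44 h 0 min = 2640 min at $40.00/h; overtime 10 h 34 min = 634 min at $80.00/h.
Pay = (2640 × $40.00 + 634 × $80.00) ÷ 60 = $2605.33.

$2605.33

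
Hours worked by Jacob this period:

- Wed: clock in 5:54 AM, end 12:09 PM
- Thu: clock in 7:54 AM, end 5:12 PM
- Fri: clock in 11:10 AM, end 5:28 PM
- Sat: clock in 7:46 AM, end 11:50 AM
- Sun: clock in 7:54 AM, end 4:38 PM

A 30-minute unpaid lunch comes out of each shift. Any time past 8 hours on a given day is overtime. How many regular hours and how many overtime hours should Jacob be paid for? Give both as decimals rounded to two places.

Regular 31.12 hours, overtime 1.03 hours

Wed: 5:54 AM–12:09 PM = 6 h 15 min; less 30 min break → 5 h 45 min
Thu: 7:54 AM–5:12 PM = 9 h 18 min; less 30 min break → 8 h 48 min
Fri: 11:10 AM–5:28 PM = 6 h 18 min; less 30 min break → 5 h 48 min
Sat: 7:46 AM–11:50 AM = 4 h 4 min; less 30 min break → 3 h 34 min
Sun: 7:54 AM–4:38 PM = 8 h 44 min; less 30 min break → 8 h 14 min
Wed reg 5 h 45 min / OT 0 h 0 min; Thu reg 8 h 0 min / OT 0 h 48 min; Fri reg 5 h 48 min / OT 0 h 0 min; Sat reg 3 h 34 min / OT 0 h 0 min; Sun reg 8 h 0 min / OT 0 h 14 min.
Totals: regular 31 h 7 min, overtime 1 h 2 min.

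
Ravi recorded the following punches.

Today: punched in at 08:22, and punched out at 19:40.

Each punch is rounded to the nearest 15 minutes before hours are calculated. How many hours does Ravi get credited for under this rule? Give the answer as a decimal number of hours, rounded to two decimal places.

Today: in 08:22→08:15, out 19:40→19:45; 11 h 30 min

11.50 hours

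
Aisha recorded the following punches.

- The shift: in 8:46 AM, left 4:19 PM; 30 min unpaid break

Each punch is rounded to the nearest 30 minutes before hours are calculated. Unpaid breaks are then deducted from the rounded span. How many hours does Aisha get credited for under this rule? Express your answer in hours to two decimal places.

The shift: in 8:46 AM→9:00 AM, out 4:19 PM→4:30 PM; 7 h 30 min − 30 min = 7 h 0 min

7.00 hours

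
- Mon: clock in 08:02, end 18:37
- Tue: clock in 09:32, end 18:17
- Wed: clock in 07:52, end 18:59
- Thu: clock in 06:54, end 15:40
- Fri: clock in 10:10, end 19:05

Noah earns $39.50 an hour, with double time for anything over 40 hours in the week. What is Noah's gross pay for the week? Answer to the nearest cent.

Mon: 08:02–18:37 = 10 h 35 min
Tue: 09:32–18:17 = 8 h 45 min
Wed: 07:52–18:59 = 11 h 7 min
Thu: 06:54–15:40 = 8 h 46 min
Fri: 10:10–19:05 = 8 h 55 min
Total worked: 48 h 8 min = 2888 min.
Regular 40 h 0 min = 2400 min at $39.50/h; overtime 8 h 8 min = 488 min at $79.00/h.
Pay = (2400 × $39.50 + 488 × $79.00) ÷ 60 = $2222.53.

$2222.53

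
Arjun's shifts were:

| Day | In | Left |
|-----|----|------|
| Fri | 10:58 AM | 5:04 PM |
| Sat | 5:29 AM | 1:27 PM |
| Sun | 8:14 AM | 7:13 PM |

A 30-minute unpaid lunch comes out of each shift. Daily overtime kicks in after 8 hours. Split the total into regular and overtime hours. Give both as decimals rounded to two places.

Regular 21.07 hours, overtime 2.48 hours

Fri: 10:58 AM–5:04 PM = 6 h 6 min; less 30 min break → 5 h 36 min
Sat: 5:29 AM–1:27 PM = 7 h 58 min; less 30 min break → 7 h 28 min
Sun: 8:14 AM–7:13 PM = 10 h 59 min; less 30 min break → 10 h 29 min
Fri reg 5 h 36 min / OT 0 h 0 min; Sat reg 7 h 28 min / OT 0 h 0 min; Sun reg 8 h 0 min / OT 2 h 29 min.
Totals: regular 21 h 4 min, overtime 2 h 29 min.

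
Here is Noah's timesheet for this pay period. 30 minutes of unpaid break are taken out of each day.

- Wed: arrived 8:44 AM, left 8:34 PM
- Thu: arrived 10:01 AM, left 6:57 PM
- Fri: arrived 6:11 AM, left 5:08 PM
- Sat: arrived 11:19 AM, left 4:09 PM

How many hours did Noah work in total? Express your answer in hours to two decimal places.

34.55 hours

Wed: 8:44 AM–8:34 PM = 11 h 50 min; less 30 min break → 11 h 20 min
Thu: 10:01 AM–6:57 PM = 8 h 56 min; less 30 min break → 8 h 26 min
Fri: 6:11 AM–5:08 PM = 10 h 57 min; less 30 min break → 10 h 27 min
Sat: 11:19 AM–4:09 PM = 4 h 50 min; less 30 min break → 4 h 20 min
Total: 11 h 20 min + 8 h 26 min + 10 h 27 min + 4 h 20 min = 34 h 33 min.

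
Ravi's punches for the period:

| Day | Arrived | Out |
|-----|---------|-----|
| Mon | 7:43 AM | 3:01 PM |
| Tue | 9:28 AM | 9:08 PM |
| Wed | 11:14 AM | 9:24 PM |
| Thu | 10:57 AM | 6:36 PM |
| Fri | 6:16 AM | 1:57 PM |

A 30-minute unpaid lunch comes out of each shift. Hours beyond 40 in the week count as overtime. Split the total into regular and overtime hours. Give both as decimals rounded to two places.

Regular 40.00 hours, overtime 1.97 hours

Mon: 7:43 AM–3:01 PM = 7 h 18 min; less 30 min break → 6 h 48 min
Tue: 9:28 AM–9:08 PM = 11 h 40 min; less 30 min break → 11 h 10 min
Wed: 11:14 AM–9:24 PM = 10 h 10 min; less 30 min break → 9 h 40 min
Thu: 10:57 AM–6:36 PM = 7 h 39 min; less 30 min break → 7 h 9 min
Fri: 6:16 AM–1:57 PM = 7 h 41 min; less 30 min break → 7 h 11 min
Total worked: 41 h 58 min = 41.97 h.
Threshold 40 h → overtime 1 h 58 min, regular 40 h 0 min.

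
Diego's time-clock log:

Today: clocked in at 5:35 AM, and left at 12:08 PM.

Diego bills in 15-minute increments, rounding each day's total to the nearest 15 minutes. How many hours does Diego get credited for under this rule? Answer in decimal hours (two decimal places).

6.50 hours

Today: 5:35 AM–12:08 PM = 6 h 33 min → rounds to 6 h 30 min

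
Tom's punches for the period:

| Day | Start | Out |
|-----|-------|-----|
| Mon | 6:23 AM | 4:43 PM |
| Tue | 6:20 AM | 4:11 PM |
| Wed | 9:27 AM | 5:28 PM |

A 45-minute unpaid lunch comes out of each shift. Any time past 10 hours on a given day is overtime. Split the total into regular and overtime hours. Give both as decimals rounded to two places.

Regular 25.95 hours, overtime 0.00 hours

Mon: 6:23 AM–4:43 PM = 10 h 20 min; less 45 min break → 9 h 35 min
Tue: 6:20 AM–4:11 PM = 9 h 51 min; less 45 min break → 9 h 6 min
Wed: 9:27 AM–5:28 PM = 8 h 1 min; less 45 min break → 7 h 16 min
Mon reg 9 h 35 min / OT 0 h 0 min; Tue reg 9 h 6 min / OT 0 h 0 min; Wed reg 7 h 16 min / OT 0 h 0 min.
Totals: regular 25 h 57 min, overtime 0 h 0 min.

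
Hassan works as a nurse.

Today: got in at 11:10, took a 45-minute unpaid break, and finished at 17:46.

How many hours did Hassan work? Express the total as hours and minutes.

Today: 11:10–17:46 = 6 h 36 min; less 45 min break → 5 h 51 min

5 h 51 min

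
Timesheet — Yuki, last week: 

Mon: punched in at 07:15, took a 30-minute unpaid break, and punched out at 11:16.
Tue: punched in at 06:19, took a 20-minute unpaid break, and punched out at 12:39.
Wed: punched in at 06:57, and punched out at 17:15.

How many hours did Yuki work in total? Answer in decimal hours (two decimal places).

19.82 hours

Mon: 07:15–11:16 = 4 h 1 min; less 30 min break → 3 h 31 min
Tue: 06:19–12:39 = 6 h 20 min; less 20 min break → 6 h 0 min
Wed: 06:57–17:15 = 10 h 18 min
Total: 3 h 31 min + 6 h 0 min + 10 h 18 min = 19 h 49 min.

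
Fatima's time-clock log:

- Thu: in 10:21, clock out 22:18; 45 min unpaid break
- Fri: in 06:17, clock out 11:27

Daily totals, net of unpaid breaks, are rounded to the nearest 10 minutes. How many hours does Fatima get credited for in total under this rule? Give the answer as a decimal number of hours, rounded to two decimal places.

Thu: 10:21–22:18 = 11 h 57 min − 45 min = 11 h 12 min → rounds to 11 h 10 min
Fri: 06:17–11:27 = 5 h 10 min → rounds to 5 h 10 min
Total credited: 16 h 20 min.

16.33 hours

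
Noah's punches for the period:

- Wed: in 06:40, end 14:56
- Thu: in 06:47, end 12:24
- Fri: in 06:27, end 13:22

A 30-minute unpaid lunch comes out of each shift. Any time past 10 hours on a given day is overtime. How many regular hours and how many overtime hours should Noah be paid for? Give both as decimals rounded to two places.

Wed: 06:40–14:56 = 8 h 16 min; less 30 min break → 7 h 46 min
Thu: 06:47–12:24 = 5 h 37 min; less 30 min break → 5 h 7 min
Fri: 06:27–13:22 = 6 h 55 min; less 30 min break → 6 h 25 min
Wed reg 7 h 46 min / OT 0 h 0 min; Thu reg 5 h 7 min / OT 0 h 0 min; Fri reg 6 h 25 min / OT 0 h 0 min.
Totals: regular 19 h 18 min, overtime 0 h 0 min.

Regular 19.30 hours, overtime 0.00 hours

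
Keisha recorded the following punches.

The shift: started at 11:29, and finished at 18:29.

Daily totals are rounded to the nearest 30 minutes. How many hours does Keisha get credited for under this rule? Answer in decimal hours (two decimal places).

7.00 hours

The shift: 11:29–18:29 = 7 h 0 min → rounds to 7 h 0 min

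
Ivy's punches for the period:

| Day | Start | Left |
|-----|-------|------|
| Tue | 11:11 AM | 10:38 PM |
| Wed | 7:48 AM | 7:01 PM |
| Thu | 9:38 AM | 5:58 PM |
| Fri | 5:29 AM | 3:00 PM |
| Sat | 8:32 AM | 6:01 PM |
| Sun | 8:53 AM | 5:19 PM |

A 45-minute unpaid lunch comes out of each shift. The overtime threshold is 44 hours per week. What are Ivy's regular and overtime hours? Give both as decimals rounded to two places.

Tue: 11:11 AM–10:38 PM = 11 h 27 min; less 45 min break → 10 h 42 min
Wed: 7:48 AM–7:01 PM = 11 h 13 min; less 45 min break → 10 h 28 min
Thu: 9:38 AM–5:58 PM = 8 h 20 min; less 45 min break → 7 h 35 min
Fri: 5:29 AM–3:00 PM = 9 h 31 min; less 45 min break → 8 h 46 min
Sat: 8:32 AM–6:01 PM = 9 h 29 min; less 45 min break → 8 h 44 min
Sun: 8:53 AM–5:19 PM = 8 h 26 min; less 45 min break → 7 h 41 min
Total worked: 53 h 56 min = 53.93 h.
Threshold 44 h → overtime 9 h 56 min, regular 44 h 0 min.

Regular 44.00 hours, overtime 9.93 hours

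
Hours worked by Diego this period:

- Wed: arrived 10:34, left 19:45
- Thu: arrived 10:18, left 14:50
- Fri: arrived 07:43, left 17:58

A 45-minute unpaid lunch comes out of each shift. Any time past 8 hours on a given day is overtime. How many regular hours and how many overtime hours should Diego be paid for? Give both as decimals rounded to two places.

Wed: 10:34–19:45 = 9 h 11 min; less 45 min break → 8 h 26 min
Thu: 10:18–14:50 = 4 h 32 min; less 45 min break → 3 h 47 min
Fri: 07:43–17:58 = 10 h 15 min; less 45 min break → 9 h 30 min
Wed reg 8 h 0 min / OT 0 h 26 min; Thu reg 3 h 47 min / OT 0 h 0 min; Fri reg 8 h 0 min / OT 1 h 30 min.
Totals: regular 19 h 47 min, overtime 1 h 56 min.

Regular 19.78 hours, overtime 1.93 hours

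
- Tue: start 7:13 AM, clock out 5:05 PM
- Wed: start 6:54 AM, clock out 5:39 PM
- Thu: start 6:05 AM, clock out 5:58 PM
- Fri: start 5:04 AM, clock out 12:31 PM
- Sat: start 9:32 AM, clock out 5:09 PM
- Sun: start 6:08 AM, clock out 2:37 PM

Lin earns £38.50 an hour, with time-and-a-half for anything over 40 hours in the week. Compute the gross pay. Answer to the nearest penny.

£2466.89

Tue: 7:13 AM–5:05 PM = 9 h 52 min
Wed: 6:54 AM–5:39 PM = 10 h 45 min
Thu: 6:05 AM–5:58 PM = 11 h 53 min
Fri: 5:04 AM–12:31 PM = 7 h 27 min
Sat: 9:32 AM–5:09 PM = 7 h 37 min
Sun: 6:08 AM–2:37 PM = 8 h 29 min
Total worked: 56 h 3 min = 3363 min.
Regular 40 h 0 min = 2400 min at £38.50/h; overtime 16 h 3 min = 963 min at £57.75/h.
Pay = (2400 × £38.50 + 963 × £57.75) ÷ 60 = £2466.89.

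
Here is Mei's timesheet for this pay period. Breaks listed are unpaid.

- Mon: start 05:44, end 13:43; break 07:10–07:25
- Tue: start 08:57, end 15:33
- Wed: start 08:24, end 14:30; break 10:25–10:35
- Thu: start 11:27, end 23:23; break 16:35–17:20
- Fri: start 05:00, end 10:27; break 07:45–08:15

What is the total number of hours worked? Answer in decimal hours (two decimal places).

Mon: 05:44–13:43 = 7 h 59 min; less 15 min break → 7 h 44 min
Tue: 08:57–15:33 = 6 h 36 min
Wed: 08:24–14:30 = 6 h 6 min; less 10 min break → 5 h 56 min
Thu: 11:27–23:23 = 11 h 56 min; less 45 min break → 11 h 11 min
Fri: 05:00–10:27 = 5 h 27 min; less 30 min break → 4 h 57 min
Total: 7 h 44 min + 6 h 36 min + 5 h 56 min + 11 h 11 min + 4 h 57 min = 36 h 24 min.

36.40 hours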